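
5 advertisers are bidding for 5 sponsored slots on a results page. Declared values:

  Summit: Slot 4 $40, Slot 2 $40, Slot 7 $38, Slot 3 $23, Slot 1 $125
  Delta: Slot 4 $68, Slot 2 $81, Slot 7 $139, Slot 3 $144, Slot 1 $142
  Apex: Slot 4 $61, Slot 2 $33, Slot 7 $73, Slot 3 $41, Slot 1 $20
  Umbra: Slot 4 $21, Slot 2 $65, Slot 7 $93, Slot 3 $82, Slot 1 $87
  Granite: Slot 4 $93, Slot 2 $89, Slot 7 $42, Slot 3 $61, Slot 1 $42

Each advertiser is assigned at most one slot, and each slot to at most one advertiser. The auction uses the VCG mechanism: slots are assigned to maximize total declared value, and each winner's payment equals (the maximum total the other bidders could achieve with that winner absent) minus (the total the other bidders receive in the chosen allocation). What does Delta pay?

Efficient allocation: Summit→Slot 1 ($125), Delta→Slot 3 ($144), Apex→Slot 4 ($61), Umbra→Slot 7 ($93), Granite→Slot 2 ($89); total welfare W = $512.
Delta receives Slot 3 at value $144, so the others get W − 144 = $368.
Without Delta: best allocation of the remaining 4 bidders over all 5 slots is Summit→Slot 1 ($125), Apex→Slot 7 ($73), Umbra→Slot 3 ($82), Granite→Slot 4 ($93), total $373.
VCG payment = (others' best without Delta) − (others' welfare with Delta) = 373 − 368 = $5.

Delta pays $5.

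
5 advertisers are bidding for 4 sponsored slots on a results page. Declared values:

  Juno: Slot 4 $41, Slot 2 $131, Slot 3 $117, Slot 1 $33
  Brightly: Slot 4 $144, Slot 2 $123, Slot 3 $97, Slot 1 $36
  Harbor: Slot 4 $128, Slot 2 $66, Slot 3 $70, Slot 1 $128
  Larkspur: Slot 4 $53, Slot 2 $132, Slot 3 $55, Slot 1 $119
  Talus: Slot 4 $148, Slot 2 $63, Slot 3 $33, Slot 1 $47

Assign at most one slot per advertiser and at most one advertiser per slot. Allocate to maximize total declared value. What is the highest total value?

Max total: $525

Optimal: Talus→Slot 4 ($148), Larkspur→Slot 2 ($132), Juno→Slot 3 ($117), Harbor→Slot 1 ($128) — total 148+132+117+128 = $525.
Row-greedy (each advertiser in turn takes its best remaining slot) gives $458, worse by 67.
Swapping Harbor↔Talus (Harbor→Slot 4 $128, Talus→Slot 1 $47) loses 101.
Checked against all permutations: $525 is optimal.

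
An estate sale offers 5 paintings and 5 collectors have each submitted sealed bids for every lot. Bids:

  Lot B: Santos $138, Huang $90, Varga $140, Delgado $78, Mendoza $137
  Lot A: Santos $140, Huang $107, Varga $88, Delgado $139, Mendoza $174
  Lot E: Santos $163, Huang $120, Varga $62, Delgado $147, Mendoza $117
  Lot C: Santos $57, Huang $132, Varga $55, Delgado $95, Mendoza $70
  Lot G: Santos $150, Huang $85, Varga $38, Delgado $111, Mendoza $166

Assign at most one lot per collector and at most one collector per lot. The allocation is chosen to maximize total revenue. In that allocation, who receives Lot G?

Santos receives Lot G.

Optimal: Santos→Lot G ($150), Huang→Lot C ($132), Varga→Lot B ($140), Delgado→Lot E ($147), Mendoza→Lot A ($174) — total 150+132+140+147+174 = $743.
Column-greedy (each lot in turn goes to its best remaining collector) gives $720, worse by 23.
Swapping Varga↔Huang (Varga→Lot C $55, Huang→Lot B $90) loses 127.
Every other assignment is strictly worse.
Santos's own top lot is Lot E ($163), but forcing Santos→Lot E and reassigning the rest optimally gives only $740 — worse by 3.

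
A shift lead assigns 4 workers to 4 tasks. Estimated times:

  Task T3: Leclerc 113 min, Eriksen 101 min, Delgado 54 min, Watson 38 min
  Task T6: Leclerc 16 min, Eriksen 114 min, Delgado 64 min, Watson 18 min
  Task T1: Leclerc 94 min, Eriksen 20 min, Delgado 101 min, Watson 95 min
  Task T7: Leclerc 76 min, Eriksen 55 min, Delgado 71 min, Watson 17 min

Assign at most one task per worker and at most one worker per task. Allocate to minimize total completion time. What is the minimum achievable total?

Minimum total: 107 min

This is the linear assignment problem.
Optimal: Leclerc→Task T6 (16 min), Eriksen→Task T1 (20 min), Delgado→Task T3 (54 min), Watson→Task T7 (17 min) — total 16+20+54+17 = 107 min.
Column-greedy (each task in turn goes to its cheapest remaining worker) gives 145 min, worse by 38.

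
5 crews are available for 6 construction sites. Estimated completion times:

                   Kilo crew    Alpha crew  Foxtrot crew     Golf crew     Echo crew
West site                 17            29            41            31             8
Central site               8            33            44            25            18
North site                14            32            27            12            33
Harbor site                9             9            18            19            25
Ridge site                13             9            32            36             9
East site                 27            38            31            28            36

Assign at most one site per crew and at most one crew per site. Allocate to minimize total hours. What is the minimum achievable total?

Minimum total: 55 hours

Treat this as an assignment problem: match each crew to one site.
Optimal: Kilo crew→Central site (8 hours), Alpha crew→Ridge site (9 hours), Foxtrot crew→Harbor site (18 hours), Golf crew→North site (12 hours), Echo crew→West site (8 hours) — total 8+9+18+12+8 = 55 hours.
Column-greedy (each site in turn goes to its cheapest remaining crew) gives 69 hours, worse by 14.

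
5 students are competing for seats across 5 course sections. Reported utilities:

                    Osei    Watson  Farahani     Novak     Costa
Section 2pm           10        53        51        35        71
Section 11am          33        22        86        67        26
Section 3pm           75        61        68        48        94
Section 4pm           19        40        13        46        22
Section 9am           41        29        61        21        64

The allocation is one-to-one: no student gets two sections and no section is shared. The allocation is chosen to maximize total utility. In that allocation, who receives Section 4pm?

Novak receives Section 4pm.

Optimal: Osei→Section 3pm (75 points), Watson→Section 2pm (53 points), Farahani→Section 11am (86 points), Novak→Section 4pm (46 points), Costa→Section 9am (64 points) — total 75+53+86+46+64 = 324 points.
Column-greedy (each section in turn goes to its best remaining student) gives 307 points, worse by 17.
Novak's own top section is Section 11am (67 points), but forcing Novak→Section 11am and reassigning the rest optimally gives only 314 points — worse by 10.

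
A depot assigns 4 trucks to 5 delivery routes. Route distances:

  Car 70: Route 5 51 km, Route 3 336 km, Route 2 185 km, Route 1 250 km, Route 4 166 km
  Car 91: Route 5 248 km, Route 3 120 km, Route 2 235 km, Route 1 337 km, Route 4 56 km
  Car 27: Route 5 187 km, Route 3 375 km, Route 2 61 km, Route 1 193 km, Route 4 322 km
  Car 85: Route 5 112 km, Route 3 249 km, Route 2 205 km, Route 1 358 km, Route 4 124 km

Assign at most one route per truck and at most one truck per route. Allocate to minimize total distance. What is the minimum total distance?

Optimal: Car 70→Route 5 (51 km), Car 91→Route 3 (120 km), Car 27→Route 2 (61 km), Car 85→Route 4 (124 km) — total 51+120+61+124 = 356 km.
Every other assignment is strictly worse.

Minimum total: 356 km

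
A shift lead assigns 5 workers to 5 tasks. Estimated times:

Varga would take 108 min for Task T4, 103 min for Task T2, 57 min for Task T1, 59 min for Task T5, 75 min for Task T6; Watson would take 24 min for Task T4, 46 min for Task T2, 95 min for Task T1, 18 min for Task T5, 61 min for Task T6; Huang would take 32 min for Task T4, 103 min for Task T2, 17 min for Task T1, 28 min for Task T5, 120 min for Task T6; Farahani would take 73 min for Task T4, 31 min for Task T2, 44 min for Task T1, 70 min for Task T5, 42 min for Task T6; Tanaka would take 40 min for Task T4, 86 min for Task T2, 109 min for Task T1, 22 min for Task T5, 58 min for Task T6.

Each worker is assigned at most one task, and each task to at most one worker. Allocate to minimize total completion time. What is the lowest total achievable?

Min total: 169 min

Optimal: Varga→Task T6 (75 min), Watson→Task T4 (24 min), Huang→Task T1 (17 min), Farahani→Task T2 (31 min), Tanaka→Task T5 (22 min) — total 75+24+17+31+22 = 169 min.
Min-entry greedy (repeatedly take the single cheapest remaining cell) gives 181 min, worse by 12.
Checked against all permutations: 169 min is optimal.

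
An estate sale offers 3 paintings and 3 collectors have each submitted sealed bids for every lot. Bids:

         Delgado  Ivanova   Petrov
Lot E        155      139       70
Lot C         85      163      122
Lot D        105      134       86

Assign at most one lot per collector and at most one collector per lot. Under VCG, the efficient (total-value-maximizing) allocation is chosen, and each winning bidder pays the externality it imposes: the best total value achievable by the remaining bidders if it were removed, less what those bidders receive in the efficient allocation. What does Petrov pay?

Petrov pays $29.

Efficient allocation: Delgado→Lot E ($155), Ivanova→Lot D ($134), Petrov→Lot C ($122); total welfare W = $411.
Petrov receives Lot C at value $122, so the others get W − 122 = $289.
Without Petrov: best allocation of the remaining 2 bidders over all 3 lots is Delgado→Lot E ($155), Ivanova→Lot C ($163), total $318.
VCG payment = (others' best without Petrov) − (others' welfare with Petrov) = 318 − 289 = $29.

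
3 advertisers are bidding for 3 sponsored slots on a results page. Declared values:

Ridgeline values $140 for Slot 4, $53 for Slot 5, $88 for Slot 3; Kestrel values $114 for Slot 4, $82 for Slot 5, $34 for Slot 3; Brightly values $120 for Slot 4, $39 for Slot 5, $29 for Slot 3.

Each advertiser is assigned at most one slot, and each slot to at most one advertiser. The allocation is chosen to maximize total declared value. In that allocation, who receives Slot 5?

Optimal: Ridgeline→Slot 3 ($88), Kestrel→Slot 5 ($82), Brightly→Slot 4 ($120) — total 88+82+120 = $290.
Max-entry greedy (repeatedly take the single best remaining cell) gives $251, worse by 39.
Kestrel's own top slot is Slot 4 ($114), but forcing Kestrel→Slot 4 and reassigning the rest optimally gives only $241 — worse by 49.

Kestrel receives Slot 5.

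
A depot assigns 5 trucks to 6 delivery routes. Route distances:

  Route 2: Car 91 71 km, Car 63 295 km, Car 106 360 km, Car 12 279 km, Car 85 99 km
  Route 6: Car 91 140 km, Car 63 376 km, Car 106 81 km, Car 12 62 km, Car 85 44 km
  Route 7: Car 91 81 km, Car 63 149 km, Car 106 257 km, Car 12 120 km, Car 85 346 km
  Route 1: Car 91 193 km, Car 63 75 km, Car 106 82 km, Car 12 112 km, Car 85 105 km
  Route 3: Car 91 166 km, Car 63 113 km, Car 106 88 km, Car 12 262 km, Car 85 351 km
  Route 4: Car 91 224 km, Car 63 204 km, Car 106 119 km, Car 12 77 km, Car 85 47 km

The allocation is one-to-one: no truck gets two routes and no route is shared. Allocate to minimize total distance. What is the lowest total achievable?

Minimum total: 343 km

Treat this as an assignment problem: match each truck to one route.
Optimal: Car 91→Route 2 (71 km), Car 63→Route 1 (75 km), Car 106→Route 3 (88 km), Car 12→Route 6 (62 km), Car 85→Route 4 (47 km) — total 71+75+88+62+47 = 343 km.
Row-greedy (each truck in turn takes its cheapest remaining route) gives 650 km, worse by 307.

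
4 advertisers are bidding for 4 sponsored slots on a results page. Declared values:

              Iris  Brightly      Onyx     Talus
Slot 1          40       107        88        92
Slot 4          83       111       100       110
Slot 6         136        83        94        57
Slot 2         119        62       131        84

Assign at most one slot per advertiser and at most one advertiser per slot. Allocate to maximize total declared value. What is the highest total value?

This is a one-to-one assignment (maximum-weight bipartite matching).
Optimal: Iris→Slot 6 ($136), Brightly→Slot 1 ($107), Onyx→Slot 2 ($131), Talus→Slot 4 ($110) — total 136+107+131+110 = $484.
Max-entry greedy (repeatedly take the single best remaining cell) gives $470, worse by 14.
Next-best assignment: Iris→Slot 6, Brightly→Slot 4, Onyx→Slot 2, Talus→Slot 1 = $470.
Swapping Talus↔Onyx (Talus→Slot 2 $84, Onyx→Slot 4 $100) loses 57.

Maximum total: $484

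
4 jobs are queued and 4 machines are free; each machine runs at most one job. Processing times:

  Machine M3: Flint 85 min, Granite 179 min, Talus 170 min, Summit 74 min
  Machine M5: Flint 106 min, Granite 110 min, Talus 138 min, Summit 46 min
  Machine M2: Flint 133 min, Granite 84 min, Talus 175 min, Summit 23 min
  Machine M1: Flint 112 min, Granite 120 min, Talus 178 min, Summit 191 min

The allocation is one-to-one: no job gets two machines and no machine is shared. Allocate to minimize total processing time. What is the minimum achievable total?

Minimum total: 366 min

Optimal: Flint→Machine M3 (85 min), Granite→Machine M1 (120 min), Talus→Machine M5 (138 min), Summit→Machine M2 (23 min) — total 85+120+138+23 = 366 min.
Min-entry greedy (repeatedly take the single cheapest remaining cell) gives 396 min, worse by 30.
Next-best assignment: Flint→Machine M3, Granite→Machine M2, Talus→Machine M1, Summit→Machine M5 = 393 min.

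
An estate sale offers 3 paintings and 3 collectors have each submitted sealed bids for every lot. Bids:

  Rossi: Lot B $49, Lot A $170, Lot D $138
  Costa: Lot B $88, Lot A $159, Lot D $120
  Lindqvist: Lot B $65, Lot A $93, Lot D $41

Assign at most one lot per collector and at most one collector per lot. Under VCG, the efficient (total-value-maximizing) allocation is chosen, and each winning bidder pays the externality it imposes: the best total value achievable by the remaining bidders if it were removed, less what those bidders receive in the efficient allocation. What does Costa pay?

Costa pays $32.

Efficient allocation: Rossi→Lot D ($138), Costa→Lot A ($159), Lindqvist→Lot B ($65); total welfare W = $362.
Costa receives Lot A at value $159, so the others get W − 159 = $203.
Without Costa: best allocation of the remaining 2 bidders over all 3 lots is Rossi→Lot A ($170), Lindqvist→Lot B ($65), total $235.
VCG payment = (others' best without Costa) − (others' welfare with Costa) = 235 − 203 = $32.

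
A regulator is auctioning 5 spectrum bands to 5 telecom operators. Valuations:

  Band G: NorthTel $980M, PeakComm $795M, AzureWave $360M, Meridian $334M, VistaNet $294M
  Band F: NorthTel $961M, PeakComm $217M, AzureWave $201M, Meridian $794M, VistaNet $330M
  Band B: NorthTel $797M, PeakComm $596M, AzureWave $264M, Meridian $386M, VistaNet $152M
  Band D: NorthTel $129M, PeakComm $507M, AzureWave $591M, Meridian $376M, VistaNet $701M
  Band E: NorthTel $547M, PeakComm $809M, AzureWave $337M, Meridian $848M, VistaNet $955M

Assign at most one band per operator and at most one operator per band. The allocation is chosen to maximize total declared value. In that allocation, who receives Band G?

Optimal: NorthTel→Band B ($797M), PeakComm→Band G ($795M), AzureWave→Band D ($591M), Meridian→Band F ($794M), VistaNet→Band E ($955M) — total 797+795+591+794+955 = $3932M.
Max-entry greedy (repeatedly take the single best remaining cell) gives $3916M, worse by 16.
Next-best assignment: NorthTel→Band G, PeakComm→Band B, AzureWave→Band D, Meridian→Band F, VistaNet→Band E = $3916M.
Swapping Meridian↔VistaNet (Meridian→Band E $848M, VistaNet→Band F $330M) loses 571.
PeakComm's own top band is Band E ($809M), but forcing PeakComm→Band E and reassigning the rest optimally gives only $3548M — worse by 384.

PeakComm receives Band G.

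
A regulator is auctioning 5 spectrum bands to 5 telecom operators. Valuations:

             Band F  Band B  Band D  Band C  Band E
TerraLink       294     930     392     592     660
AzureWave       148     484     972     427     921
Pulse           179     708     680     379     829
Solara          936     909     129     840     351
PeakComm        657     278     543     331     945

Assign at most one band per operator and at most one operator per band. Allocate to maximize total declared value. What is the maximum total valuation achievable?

Optimal: TerraLink→Band B ($930M), AzureWave→Band D ($972M), Pulse→Band E ($829M), Solara→Band C ($840M), PeakComm→Band F ($657M) — total 930+972+829+840+657 = $4228M.
Max-entry greedy (repeatedly take the single best remaining cell) gives $4162M, worse by 66.
Swapping Solara↔Pulse (Solara→Band E $351M, Pulse→Band C $379M) loses 939.
No other one-to-one assignment exceeds $4228M.

Max total: $4228M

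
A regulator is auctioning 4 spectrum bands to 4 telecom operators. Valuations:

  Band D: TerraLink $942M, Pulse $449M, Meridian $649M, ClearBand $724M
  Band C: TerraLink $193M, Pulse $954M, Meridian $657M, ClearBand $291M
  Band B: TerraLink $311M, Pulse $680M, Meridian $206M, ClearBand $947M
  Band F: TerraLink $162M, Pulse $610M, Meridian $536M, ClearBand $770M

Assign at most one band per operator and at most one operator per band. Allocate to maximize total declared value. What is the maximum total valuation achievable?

Maximum total: $3379M

Optimal: TerraLink→Band D ($942M), Pulse→Band C ($954M), Meridian→Band F ($536M), ClearBand→Band B ($947M) — total 942+954+536+947 = $3379M.
Next-best assignment: TerraLink→Band D, Pulse→Band F, Meridian→Band C, ClearBand→Band B = $3156M.
Swapping ClearBand↔Meridian (ClearBand→Band F $770M, Meridian→Band B $206M) loses 507.
No other one-to-one assignment exceeds $3379M.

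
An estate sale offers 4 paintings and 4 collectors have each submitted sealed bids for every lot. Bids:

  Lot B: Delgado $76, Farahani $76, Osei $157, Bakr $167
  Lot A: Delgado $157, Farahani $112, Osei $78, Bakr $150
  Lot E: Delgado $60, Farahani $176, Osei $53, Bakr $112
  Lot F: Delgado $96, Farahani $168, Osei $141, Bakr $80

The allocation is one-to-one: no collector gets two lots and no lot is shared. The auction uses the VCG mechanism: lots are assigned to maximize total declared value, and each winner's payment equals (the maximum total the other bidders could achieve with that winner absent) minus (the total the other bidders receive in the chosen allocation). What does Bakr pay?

Efficient allocation: Delgado→Lot A ($157), Farahani→Lot E ($176), Osei→Lot F ($141), Bakr→Lot B ($167); total welfare W = $641.
Bakr receives Lot B at value $167, so the others get W − 167 = $474.
Without Bakr: best allocation of the remaining 3 bidders over all 4 lots is Delgado→Lot A ($157), Farahani→Lot E ($176), Osei→Lot B ($157), total $490.
VCG payment = (others' best without Bakr) − (others' welfare with Bakr) = 490 − 474 = $16.

Bakr pays $16.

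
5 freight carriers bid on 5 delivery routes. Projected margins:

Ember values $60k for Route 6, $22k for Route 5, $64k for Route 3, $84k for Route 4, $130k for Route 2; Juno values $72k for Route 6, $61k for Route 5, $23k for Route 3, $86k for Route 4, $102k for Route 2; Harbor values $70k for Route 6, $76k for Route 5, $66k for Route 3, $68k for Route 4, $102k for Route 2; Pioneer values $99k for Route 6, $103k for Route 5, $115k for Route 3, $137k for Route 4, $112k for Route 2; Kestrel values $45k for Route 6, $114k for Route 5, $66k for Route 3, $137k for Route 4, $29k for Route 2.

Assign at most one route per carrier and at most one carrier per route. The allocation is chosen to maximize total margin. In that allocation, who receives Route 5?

Treat this as an assignment problem: match each carrier to one route.
Optimal: Ember→Route 2 ($130k), Juno→Route 6 ($72k), Harbor→Route 5 ($76k), Pioneer→Route 3 ($115k), Kestrel→Route 4 ($137k) — total 130+72+76+115+137 = $530k.
Max-entry greedy (repeatedly take the single best remaining cell) gives $519k, worse by 11.
Swapping Harbor↔Kestrel (Harbor→Route 4 $68k, Kestrel→Route 5 $114k) loses 31.
Harbor's own top route is Route 2 ($102k), but forcing Harbor→Route 2 and reassigning the rest optimally gives only $489k — worse by 41.

Harbor receives Route 5.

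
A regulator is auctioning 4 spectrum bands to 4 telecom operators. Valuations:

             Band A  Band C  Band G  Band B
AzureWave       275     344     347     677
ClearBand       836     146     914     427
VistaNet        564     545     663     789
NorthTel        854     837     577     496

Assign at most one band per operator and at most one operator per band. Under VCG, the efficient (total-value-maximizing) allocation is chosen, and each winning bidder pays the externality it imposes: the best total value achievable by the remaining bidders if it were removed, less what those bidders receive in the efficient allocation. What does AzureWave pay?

Efficient allocation: AzureWave→Band B ($677M), ClearBand→Band A ($836M), VistaNet→Band G ($663M), NorthTel→Band C ($837M); total welfare W = $3013M.
AzureWave receives Band B at value $677M, so the others get W − 677 = $2336M.
Without AzureWave: best allocation of the remaining 3 bidders over all 4 bands is ClearBand→Band G ($914M), VistaNet→Band B ($789M), NorthTel→Band A ($854M), total $2557M.
VCG payment = (others' best without AzureWave) − (others' welfare with AzureWave) = 2557 − 2336 = $221M.

AzureWave pays $221M.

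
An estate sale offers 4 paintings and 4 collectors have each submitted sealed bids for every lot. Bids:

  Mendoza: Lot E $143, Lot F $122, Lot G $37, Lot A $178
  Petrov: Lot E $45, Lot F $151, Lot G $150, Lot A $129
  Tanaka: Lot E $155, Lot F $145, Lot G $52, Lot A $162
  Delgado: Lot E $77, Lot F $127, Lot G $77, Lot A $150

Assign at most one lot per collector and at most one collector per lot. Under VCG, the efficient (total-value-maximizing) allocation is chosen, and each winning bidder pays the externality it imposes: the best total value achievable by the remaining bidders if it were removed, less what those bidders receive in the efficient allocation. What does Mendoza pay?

Efficient allocation: Mendoza→Lot A ($178), Petrov→Lot G ($150), Tanaka→Lot E ($155), Delgado→Lot F ($127); total welfare W = $610.
Mendoza receives Lot A at value $178, so the others get W − 178 = $432.
Without Mendoza: best allocation of the remaining 3 bidders over all 4 lots is Petrov→Lot F ($151), Tanaka→Lot E ($155), Delgado→Lot A ($150), total $456.
VCG payment = (others' best without Mendoza) − (others' welfare with Mendoza) = 456 − 432 = $24.

Mendoza pays $24.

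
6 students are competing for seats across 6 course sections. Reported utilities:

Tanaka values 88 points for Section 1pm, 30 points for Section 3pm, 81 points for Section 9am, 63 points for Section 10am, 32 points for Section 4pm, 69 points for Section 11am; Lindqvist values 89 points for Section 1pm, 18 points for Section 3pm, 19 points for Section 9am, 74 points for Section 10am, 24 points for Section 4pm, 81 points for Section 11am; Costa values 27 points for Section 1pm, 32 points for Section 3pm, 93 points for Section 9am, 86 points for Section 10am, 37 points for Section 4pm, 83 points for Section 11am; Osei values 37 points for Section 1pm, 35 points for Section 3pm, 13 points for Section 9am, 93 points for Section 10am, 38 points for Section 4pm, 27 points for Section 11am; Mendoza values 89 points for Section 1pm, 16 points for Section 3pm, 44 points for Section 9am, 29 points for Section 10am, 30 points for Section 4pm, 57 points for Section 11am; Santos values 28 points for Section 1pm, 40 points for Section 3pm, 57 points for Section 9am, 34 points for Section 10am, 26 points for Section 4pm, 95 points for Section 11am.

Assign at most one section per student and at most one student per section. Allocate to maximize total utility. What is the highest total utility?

This is a one-to-one assignment (maximum-weight bipartite matching).
Optimal: Tanaka→Section 3pm (30 points), Lindqvist→Section 1pm (89 points), Costa→Section 9am (93 points), Osei→Section 10am (93 points), Mendoza→Section 4pm (30 points), Santos→Section 11am (95 points) — total 30+89+93+93+30+95 = 430 points.
Max-entry greedy (repeatedly take the single best remaining cell) gives 418 points, worse by 12.

Max total: 430 points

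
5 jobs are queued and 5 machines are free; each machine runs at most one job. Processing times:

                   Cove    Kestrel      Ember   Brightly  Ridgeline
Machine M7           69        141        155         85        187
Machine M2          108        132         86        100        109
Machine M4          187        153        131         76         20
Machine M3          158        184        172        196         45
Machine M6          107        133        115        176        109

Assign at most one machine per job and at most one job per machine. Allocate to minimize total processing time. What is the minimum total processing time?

Minimum total: 409 min

Optimal: Cove→Machine M7 (69 min), Kestrel→Machine M6 (133 min), Ember→Machine M2 (86 min), Brightly→Machine M4 (76 min), Ridgeline→Machine M3 (45 min) — total 69+133+86+76+45 = 409 min.
Column-greedy (each machine in turn goes to its cheapest remaining job) gives 535 min, worse by 126.
Swapping Brightly↔Cove (Brightly→Machine M7 85 min, Cove→Machine M4 187 min) adds 127.
Every other assignment is strictly worse.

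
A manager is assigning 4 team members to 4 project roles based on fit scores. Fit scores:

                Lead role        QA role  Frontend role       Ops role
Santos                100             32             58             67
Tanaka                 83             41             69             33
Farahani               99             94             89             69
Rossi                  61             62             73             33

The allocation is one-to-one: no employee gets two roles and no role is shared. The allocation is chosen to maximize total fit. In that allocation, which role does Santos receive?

Santos receives Ops role.

Optimal: Santos→Ops role (67 pts), Tanaka→Lead role (83 pts), Farahani→QA role (94 pts), Rossi→Frontend role (73 pts) — total 67+83+94+73 = 317 pts.
Row-greedy (each employee in turn takes its best remaining role) gives 296 pts, worse by 21.
Next-best assignment: Santos→Ops role, Tanaka→Lead role, Farahani→Frontend role, Rossi→QA role = 301 pts.
Santos's own top role is Lead role (100 pts), but forcing Santos→Lead role and reassigning the rest optimally gives only 300 pts — worse by 17.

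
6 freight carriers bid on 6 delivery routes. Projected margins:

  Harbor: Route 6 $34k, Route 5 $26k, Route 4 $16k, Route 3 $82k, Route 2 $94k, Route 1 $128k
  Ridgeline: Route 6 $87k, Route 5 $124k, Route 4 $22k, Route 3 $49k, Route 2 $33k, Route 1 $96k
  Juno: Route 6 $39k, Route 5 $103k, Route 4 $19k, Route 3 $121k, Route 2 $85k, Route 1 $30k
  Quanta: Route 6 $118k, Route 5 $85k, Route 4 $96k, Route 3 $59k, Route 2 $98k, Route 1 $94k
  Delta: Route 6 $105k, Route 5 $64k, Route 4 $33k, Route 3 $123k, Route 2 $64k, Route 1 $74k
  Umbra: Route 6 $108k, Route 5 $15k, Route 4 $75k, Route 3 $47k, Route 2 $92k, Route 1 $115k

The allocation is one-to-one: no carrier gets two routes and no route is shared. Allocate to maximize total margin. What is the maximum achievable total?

Max total: $666k

Optimal: Harbor→Route 1 ($128k), Ridgeline→Route 5 ($124k), Juno→Route 3 ($121k), Quanta→Route 4 ($96k), Delta→Route 6 ($105k), Umbra→Route 2 ($92k) — total 128+124+121+96+105+92 = $666k.
Max-entry greedy (repeatedly take the single best remaining cell) gives $604k, worse by 62.
No other one-to-one assignment exceeds $666k.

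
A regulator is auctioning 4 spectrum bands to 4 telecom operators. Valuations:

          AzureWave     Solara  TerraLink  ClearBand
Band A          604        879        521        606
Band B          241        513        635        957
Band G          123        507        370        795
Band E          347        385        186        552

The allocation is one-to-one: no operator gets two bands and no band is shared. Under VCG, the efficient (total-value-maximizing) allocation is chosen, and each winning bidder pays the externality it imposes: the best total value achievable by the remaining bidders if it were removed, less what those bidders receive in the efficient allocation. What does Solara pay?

Efficient allocation: AzureWave→Band E ($347M), Solara→Band A ($879M), TerraLink→Band B ($635M), ClearBand→Band G ($795M); total welfare W = $2656M.
Solara receives Band A at value $879M, so the others get W − 879 = $1777M.
Without Solara: best allocation of the remaining 3 bidders over all 4 bands is AzureWave→Band A ($604M), TerraLink→Band B ($635M), ClearBand→Band G ($795M), total $2034M.
VCG payment = (others' best without Solara) − (others' welfare with Solara) = 2034 − 1777 = $257M.

Solara pays $257M.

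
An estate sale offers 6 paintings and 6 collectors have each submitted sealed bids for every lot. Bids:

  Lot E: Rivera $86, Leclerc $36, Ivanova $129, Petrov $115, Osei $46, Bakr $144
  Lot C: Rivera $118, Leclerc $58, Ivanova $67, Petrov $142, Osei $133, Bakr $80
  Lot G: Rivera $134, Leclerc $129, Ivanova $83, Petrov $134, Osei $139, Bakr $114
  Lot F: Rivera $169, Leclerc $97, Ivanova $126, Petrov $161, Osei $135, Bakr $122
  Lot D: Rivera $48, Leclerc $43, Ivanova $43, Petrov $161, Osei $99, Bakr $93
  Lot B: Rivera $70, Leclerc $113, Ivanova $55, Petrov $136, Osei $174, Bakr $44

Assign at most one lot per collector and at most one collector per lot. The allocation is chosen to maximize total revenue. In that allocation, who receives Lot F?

Optimal: Rivera→Lot C ($118), Leclerc→Lot G ($129), Ivanova→Lot F ($126), Petrov→Lot D ($161), Osei→Lot B ($174), Bakr→Lot E ($144) — total 118+129+126+161+174+144 = $852.
Row-greedy (each collector in turn takes its best remaining lot) gives $842, worse by 10.
Ivanova's own top lot is Lot E ($129), but forcing Ivanova→Lot E and reassigning the rest optimally gives only $842 — worse by 10.

Ivanova receives Lot F.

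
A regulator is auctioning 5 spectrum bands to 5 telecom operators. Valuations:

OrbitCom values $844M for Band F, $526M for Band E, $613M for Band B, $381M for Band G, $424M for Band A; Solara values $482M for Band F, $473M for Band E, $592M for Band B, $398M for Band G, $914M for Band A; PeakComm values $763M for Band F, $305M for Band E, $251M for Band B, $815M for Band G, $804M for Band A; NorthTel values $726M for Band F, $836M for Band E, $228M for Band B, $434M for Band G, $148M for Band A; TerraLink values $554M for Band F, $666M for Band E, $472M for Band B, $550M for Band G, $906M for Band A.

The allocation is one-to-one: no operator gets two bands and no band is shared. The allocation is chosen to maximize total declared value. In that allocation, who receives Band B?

Optimal: OrbitCom→Band F ($844M), Solara→Band B ($592M), PeakComm→Band G ($815M), NorthTel→Band E ($836M), TerraLink→Band A ($906M) — total 844+592+815+836+906 = $3993M.
Row-greedy (each operator in turn takes its best remaining band) gives $3881M, worse by 112.
Next-best assignment: OrbitCom→Band F, Solara→Band A, PeakComm→Band G, NorthTel→Band E, TerraLink→Band B = $3881M.
Checked against all permutations: $3993M is optimal.
Solara's own top band is Band A ($914M), but forcing Solara→Band A and reassigning the rest optimally gives only $3881M — worse by 112.

Solara receives Band B.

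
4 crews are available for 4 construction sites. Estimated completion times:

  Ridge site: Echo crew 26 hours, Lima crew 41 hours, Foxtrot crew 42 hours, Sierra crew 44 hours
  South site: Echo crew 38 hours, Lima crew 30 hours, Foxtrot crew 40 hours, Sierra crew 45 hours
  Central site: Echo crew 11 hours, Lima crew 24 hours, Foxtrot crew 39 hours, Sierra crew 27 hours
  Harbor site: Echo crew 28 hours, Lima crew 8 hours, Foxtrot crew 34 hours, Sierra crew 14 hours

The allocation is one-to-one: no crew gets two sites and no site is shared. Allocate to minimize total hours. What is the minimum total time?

Minimum total: 97 hours

Treat this as an assignment problem: match each crew to one site.
Optimal: Echo crew→Central site (11 hours), Lima crew→South site (30 hours), Foxtrot crew→Ridge site (42 hours), Sierra crew→Harbor site (14 hours) — total 11+30+42+14 = 97 hours.
Column-greedy (each site in turn goes to its cheapest remaining crew) gives 117 hours, worse by 20.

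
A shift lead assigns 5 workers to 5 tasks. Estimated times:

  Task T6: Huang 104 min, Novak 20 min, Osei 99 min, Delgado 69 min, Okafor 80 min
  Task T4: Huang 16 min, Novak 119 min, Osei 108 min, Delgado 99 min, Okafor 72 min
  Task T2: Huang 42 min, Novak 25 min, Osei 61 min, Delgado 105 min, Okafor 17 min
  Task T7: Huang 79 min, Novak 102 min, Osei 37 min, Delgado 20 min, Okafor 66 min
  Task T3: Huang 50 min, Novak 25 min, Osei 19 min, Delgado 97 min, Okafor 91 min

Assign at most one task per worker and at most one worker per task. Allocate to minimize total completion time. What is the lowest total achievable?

Optimal: Huang→Task T4 (16 min), Novak→Task T6 (20 min), Osei→Task T3 (19 min), Delgado→Task T7 (20 min), Okafor→Task T2 (17 min) — total 16+20+19+20+17 = 92 min.
Swapping Novak↔Delgado (Novak→Task T7 102 min, Delgado→Task T6 69 min) adds 131.

Min total: 92 min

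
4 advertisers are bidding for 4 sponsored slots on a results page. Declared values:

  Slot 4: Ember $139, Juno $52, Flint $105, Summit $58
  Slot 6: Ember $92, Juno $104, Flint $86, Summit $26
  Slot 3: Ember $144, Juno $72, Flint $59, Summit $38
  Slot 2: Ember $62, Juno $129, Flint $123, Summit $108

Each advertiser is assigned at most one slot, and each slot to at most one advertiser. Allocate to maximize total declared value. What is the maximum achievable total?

Max total: $461

Optimal: Ember→Slot 3 ($144), Juno→Slot 6 ($104), Flint→Slot 4 ($105), Summit→Slot 2 ($108) — total 144+104+105+108 = $461.
Row-greedy (each advertiser in turn takes its best remaining slot) gives $404, worse by 57.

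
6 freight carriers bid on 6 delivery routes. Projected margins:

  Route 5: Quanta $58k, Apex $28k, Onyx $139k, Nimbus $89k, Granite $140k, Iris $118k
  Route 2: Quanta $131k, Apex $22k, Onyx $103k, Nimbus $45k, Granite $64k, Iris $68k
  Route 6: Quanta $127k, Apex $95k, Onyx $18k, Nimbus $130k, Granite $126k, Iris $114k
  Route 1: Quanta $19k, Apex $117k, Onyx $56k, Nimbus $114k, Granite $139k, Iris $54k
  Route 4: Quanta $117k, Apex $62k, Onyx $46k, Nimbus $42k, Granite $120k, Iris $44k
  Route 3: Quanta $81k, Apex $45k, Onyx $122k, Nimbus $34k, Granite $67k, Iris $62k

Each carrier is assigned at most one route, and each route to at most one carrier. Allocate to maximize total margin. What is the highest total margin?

Optimal: Quanta→Route 2 ($131k), Apex→Route 1 ($117k), Onyx→Route 3 ($122k), Nimbus→Route 6 ($130k), Granite→Route 4 ($120k), Iris→Route 5 ($118k) — total 131+117+122+130+120+118 = $738k.
Column-greedy (each route in turn goes to its best remaining carrier) gives $626k, worse by 112.
Swapping Iris↔Nimbus (Iris→Route 6 $114k, Nimbus→Route 5 $89k) loses 45.

Maximum total: $738k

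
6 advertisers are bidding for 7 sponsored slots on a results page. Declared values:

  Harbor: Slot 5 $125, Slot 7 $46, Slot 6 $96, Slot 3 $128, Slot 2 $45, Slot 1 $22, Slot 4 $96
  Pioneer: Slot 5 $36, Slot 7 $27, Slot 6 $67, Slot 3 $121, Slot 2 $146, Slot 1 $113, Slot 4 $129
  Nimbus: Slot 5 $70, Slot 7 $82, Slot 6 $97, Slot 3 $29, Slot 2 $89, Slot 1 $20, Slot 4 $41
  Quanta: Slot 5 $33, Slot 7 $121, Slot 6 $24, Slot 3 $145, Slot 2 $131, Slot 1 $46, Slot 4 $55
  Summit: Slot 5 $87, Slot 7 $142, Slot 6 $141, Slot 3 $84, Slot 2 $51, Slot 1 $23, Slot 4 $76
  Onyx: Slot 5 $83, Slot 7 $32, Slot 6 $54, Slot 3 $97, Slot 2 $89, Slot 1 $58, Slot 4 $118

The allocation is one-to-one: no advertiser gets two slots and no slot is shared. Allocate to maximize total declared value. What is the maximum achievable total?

This is the linear assignment problem.
Optimal: Harbor→Slot 5 ($125), Pioneer→Slot 2 ($146), Nimbus→Slot 6 ($97), Quanta→Slot 3 ($145), Summit→Slot 7 ($142), Onyx→Slot 4 ($118) — total 125+146+97+145+142+118 = $773.
Row-greedy (each advertiser in turn takes its best remaining slot) gives $697, worse by 76.
Next-best assignment: Harbor→Slot 5, Pioneer→Slot 2, Nimbus→Slot 7, Quanta→Slot 3, Summit→Slot 6, Onyx→Slot 4 = $757.

Max total: $773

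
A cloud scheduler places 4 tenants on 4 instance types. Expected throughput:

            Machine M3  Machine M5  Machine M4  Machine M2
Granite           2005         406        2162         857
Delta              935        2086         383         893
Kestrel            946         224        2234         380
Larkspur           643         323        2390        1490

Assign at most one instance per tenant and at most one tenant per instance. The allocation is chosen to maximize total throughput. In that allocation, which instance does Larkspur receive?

This is the linear assignment problem.
Optimal: Granite→Machine M3 (2005 ops/s), Delta→Machine M5 (2086 ops/s), Kestrel→Machine M4 (2234 ops/s), Larkspur→Machine M2 (1490 ops/s) — total 2005+2086+2234+1490 = 7815 ops/s.
Max-entry greedy (repeatedly take the single best remaining cell) gives 6861 ops/s, worse by 954.
No other one-to-one assignment exceeds 7815 ops/s.
Larkspur's own top instance is Machine M4 (2390 ops/s), but forcing Larkspur→Machine M4 and reassigning the rest optimally gives only 6861 ops/s — worse by 954.

Larkspur receives Machine M2.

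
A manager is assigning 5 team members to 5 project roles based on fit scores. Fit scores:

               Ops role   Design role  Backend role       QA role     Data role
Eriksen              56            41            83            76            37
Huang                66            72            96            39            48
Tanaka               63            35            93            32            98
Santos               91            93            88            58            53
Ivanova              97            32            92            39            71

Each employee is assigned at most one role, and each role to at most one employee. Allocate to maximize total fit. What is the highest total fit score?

This is a one-to-one assignment (maximum-weight bipartite matching).
Optimal: Eriksen→QA role (76 pts), Huang→Backend role (96 pts), Tanaka→Data role (98 pts), Santos→Design role (93 pts), Ivanova→Ops role (97 pts) — total 76+96+98+93+97 = 460 pts.
Row-greedy (each employee in turn takes its best remaining role) gives 383 pts, worse by 77.
Next-best assignment: Eriksen→QA role, Huang→Design role, Tanaka→Data role, Santos→Backend role, Ivanova→Ops role = 431 pts.
No other one-to-one assignment exceeds 460 pts.

Max total: 460 pts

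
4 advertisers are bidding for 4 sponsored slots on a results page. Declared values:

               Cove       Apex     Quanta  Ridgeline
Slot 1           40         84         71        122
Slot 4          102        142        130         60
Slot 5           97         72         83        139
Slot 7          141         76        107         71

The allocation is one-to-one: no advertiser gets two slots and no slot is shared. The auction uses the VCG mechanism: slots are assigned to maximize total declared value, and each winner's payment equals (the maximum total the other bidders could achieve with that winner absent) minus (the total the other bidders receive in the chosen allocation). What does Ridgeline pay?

Efficient allocation: Cove→Slot 7 ($141), Apex→Slot 1 ($84), Quanta→Slot 4 ($130), Ridgeline→Slot 5 ($139); total welfare W = $494.
Ridgeline receives Slot 5 at value $139, so the others get W − 139 = $355.
Without Ridgeline: best allocation of the remaining 3 bidders over all 4 slots is Cove→Slot 7 ($141), Apex→Slot 4 ($142), Quanta→Slot 5 ($83), total $366.
VCG payment = (others' best without Ridgeline) − (others' welfare with Ridgeline) = 366 − 355 = $11.

Ridgeline pays $11.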